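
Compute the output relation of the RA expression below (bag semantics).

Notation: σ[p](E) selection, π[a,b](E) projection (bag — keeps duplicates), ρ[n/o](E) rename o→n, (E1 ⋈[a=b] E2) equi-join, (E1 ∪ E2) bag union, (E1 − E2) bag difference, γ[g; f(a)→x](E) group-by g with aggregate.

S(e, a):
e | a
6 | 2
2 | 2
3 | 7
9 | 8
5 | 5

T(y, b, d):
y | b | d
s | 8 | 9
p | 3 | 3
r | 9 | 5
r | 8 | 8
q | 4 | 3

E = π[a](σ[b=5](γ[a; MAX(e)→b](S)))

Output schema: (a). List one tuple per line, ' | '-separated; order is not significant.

Stepwise |·|:
  S → 5
  γ[a; MAX(e)→b](S) → 4
  σ[b=5](γ[a; MAX(e)→b](S)) → 1
  π[a](σ[b=5](γ[a; MAX(e)→b](S))) → 1

== RESULT ==
a
5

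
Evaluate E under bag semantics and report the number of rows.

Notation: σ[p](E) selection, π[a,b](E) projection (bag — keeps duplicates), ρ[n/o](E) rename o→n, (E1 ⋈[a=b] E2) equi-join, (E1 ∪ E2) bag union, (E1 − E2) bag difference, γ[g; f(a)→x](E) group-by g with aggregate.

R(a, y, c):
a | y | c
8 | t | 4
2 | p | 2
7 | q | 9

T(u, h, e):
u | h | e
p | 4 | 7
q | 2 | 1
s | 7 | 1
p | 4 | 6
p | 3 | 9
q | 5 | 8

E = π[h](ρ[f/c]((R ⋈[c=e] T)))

Stepwise |·|:
  R → 3
  T → 6
  (R ⋈[c=e] T) → 1
  ρ[f/c]((R ⋈[c=e] T)) → 1
  π[h](ρ[f/c]((R ⋈[c=e] T))) → 1

|E| = 1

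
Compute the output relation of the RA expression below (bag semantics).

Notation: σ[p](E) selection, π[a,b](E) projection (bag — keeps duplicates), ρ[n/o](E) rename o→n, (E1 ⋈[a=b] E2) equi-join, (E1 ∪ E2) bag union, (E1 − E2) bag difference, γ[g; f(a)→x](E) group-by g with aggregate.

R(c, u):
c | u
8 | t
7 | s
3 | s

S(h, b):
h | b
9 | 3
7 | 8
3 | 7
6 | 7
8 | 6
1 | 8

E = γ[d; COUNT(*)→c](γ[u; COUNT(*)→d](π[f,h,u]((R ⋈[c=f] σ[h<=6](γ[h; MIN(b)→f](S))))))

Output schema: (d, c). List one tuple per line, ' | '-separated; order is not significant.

Row counts bottom-up:
  R → 3
  S → 6
  γ[h; MIN(b)→f](S) → 6
  σ[h<=6](γ[h; MIN(b)→f](S)) → 3
  (R ⋈[c=f] σ[h<=6](γ[h; MIN(b)→f](S))) → 3
  π[f,h,u]((R ⋈[c=f] σ[h<=6](γ[h; MIN(b)→f](S)))) → 3
  γ[u; COUNT(*)→d](π[f,h,u]((R ⋈[c=f] σ[h<=6](γ[h; MIN(b)→f](S))))) → 2
  γ[d; COUNT(*)→c](γ[u; COUNT(*)→d](π[f,h,u]((R ⋈[c=f] σ[h<=6](γ[h; MIN(b)→f](S)))))) → 2

== RESULT ==
d | c
1 | 1
2 | 1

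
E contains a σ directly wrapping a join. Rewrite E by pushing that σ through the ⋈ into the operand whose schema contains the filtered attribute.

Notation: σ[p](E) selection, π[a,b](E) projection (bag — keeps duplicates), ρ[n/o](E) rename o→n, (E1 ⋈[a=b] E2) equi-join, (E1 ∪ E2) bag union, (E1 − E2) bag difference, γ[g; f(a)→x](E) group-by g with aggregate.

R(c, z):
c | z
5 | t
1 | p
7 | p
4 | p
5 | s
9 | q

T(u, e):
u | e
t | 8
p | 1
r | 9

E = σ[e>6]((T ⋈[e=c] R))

σ filters on e, owned by the left side.
E' = (σ[e>6](T) ⋈[e=c] R)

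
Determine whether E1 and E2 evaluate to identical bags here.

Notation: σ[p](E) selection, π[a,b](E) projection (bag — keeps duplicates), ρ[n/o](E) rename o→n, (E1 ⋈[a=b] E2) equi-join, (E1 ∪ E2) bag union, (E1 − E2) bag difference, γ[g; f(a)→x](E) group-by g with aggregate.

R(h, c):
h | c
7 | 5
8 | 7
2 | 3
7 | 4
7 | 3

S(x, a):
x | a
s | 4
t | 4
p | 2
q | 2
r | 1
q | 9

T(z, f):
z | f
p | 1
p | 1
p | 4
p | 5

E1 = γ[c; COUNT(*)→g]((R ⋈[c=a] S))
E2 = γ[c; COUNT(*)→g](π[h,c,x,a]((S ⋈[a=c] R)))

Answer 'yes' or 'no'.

E1 subexpression sizes:
  R → 5
  S → 6
  (R ⋈[c=a] S) → 2
  γ[c; COUNT(*)→g]((R ⋈[c=a] S)) → 1
E2 subexpression sizes:
  S → 6
  R → 5
  (S ⋈[a=c] R) → 2
  π[h,c,x,a]((S ⋈[a=c] R)) → 2
  γ[c; COUNT(*)→g](π[h,c,x,a]((S ⋈[a=c] R))) → 1

E1 and E2 produce the same multiset:
c | g
4 | 2

yes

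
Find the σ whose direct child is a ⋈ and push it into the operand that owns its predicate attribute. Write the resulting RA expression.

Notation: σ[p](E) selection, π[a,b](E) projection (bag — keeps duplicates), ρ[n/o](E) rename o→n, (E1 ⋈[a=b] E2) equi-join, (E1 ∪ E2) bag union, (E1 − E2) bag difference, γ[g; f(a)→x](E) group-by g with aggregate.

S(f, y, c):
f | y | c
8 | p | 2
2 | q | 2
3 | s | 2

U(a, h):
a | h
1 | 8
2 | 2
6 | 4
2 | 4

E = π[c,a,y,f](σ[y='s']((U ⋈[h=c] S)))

σ filters on y, owned by the right side.
E' = π[c,a,y,f]((U ⋈[h=c] σ[y='s'](S)))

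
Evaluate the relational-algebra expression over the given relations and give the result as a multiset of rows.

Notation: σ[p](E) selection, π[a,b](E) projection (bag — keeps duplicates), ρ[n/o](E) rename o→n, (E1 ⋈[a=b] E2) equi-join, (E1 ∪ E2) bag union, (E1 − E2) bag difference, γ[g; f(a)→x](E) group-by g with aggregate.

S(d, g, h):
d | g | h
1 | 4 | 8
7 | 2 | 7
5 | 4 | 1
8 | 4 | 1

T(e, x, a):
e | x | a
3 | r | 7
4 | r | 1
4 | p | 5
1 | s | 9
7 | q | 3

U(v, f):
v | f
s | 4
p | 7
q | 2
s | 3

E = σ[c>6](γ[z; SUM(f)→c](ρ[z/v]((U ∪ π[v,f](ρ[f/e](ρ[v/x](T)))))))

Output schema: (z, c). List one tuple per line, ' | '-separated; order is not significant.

Stepwise |·|:
  U → 4
  T → 5
  ρ[v/x](T) → 5
  ρ[f/e](ρ[v/x](T)) → 5
  π[v,f](ρ[f/e](ρ[v/x](T))) → 5
  (U ∪ π[v,f](ρ[f/e](ρ[v/x](T)))) → 9
  ρ[z/v]((U ∪ π[v,f](ρ[f/e](ρ[v/x](T))))) → 9
  γ[z; SUM(f)→c](ρ[z/v]((U ∪ π[v,f](ρ[f/e](ρ[v/x](T)))))) → 4
  σ[c>6](γ[z; SUM(f)→c](ρ[z/v]((U ∪ π[v,f](ρ[f/e](ρ[v/x](T))))))) → 4

== RESULT ==
z | c
p | 11
q | 9
r | 7
s | 8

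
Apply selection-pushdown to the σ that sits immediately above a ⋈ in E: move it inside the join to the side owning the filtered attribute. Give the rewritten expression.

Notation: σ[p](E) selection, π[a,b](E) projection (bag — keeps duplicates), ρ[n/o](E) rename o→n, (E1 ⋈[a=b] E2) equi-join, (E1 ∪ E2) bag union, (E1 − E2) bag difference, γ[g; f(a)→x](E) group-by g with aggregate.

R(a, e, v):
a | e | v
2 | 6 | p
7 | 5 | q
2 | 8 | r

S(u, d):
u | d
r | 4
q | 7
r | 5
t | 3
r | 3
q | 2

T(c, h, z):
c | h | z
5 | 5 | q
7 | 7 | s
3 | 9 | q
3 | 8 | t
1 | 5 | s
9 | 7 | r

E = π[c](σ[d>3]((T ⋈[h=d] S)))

σ filters on d, owned by the right side.
E' = π[c]((T ⋈[h=d] σ[d>3](S)))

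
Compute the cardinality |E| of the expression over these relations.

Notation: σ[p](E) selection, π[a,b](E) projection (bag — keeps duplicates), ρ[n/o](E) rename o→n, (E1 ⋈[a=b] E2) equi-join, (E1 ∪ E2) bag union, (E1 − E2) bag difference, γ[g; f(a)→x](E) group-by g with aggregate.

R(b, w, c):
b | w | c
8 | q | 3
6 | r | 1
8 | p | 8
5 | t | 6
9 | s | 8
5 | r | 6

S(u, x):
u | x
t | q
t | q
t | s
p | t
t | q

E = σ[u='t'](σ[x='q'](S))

Stepwise |·|:
  S → 5
  σ[x='q'](S) → 3
  σ[u='t'](σ[x='q'](S)) → 3

|E| = 3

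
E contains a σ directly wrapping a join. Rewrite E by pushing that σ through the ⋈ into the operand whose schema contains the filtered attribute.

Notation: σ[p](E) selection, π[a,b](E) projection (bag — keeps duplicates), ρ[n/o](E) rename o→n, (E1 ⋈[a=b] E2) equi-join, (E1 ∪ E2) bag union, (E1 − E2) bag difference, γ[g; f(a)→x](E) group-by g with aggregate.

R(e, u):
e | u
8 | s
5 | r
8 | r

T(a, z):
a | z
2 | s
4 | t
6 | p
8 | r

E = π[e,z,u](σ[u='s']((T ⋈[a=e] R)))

σ filters on u, owned by the right side.
E' = π[e,z,u]((T ⋈[a=e] σ[u='s'](R)))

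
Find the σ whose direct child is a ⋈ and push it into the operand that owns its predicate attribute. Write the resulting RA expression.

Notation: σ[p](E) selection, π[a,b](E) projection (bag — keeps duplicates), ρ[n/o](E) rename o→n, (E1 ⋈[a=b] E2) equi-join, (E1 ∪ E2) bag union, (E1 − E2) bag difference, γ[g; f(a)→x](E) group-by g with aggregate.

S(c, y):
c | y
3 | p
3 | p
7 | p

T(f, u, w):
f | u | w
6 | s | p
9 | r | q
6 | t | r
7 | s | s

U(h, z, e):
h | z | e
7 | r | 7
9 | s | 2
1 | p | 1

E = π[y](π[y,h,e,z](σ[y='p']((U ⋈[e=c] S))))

σ filters on y, owned by the right side.
E' = π[y](π[y,h,e,z]((U ⋈[e=c] σ[y='p'](S))))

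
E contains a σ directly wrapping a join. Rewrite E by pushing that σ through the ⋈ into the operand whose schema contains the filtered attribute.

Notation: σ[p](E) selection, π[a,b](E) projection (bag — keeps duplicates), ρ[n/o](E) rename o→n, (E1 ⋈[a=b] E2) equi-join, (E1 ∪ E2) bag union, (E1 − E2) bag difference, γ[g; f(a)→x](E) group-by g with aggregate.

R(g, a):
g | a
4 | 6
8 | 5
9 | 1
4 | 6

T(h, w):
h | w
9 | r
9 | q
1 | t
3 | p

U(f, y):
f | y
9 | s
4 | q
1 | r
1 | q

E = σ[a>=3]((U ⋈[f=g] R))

σ filters on a, owned by the right side.
E' = (U ⋈[f=g] σ[a>=3](R))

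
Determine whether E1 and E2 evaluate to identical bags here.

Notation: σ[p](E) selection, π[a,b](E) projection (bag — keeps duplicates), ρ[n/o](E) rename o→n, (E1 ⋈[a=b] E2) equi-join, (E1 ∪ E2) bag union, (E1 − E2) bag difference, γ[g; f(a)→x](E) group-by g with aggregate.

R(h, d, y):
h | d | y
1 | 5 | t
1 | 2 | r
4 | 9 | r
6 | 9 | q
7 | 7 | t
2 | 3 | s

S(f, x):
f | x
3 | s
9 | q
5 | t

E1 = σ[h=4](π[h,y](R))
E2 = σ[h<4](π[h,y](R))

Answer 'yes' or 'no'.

E1 per-node cardinality:
  R → 6
  π[h,y](R) → 6
  σ[h=4](π[h,y](R)) → 1
E2 per-node cardinality:
  R → 6
  π[h,y](R) → 6
  σ[h<4](π[h,y](R)) → 3

E1 result:
h | y
4 | r
E2 result:
h | y
1 | r
1 | t
2 | s
Witness: (1, 'r') appears 0× in E1 but 1× in E2.

no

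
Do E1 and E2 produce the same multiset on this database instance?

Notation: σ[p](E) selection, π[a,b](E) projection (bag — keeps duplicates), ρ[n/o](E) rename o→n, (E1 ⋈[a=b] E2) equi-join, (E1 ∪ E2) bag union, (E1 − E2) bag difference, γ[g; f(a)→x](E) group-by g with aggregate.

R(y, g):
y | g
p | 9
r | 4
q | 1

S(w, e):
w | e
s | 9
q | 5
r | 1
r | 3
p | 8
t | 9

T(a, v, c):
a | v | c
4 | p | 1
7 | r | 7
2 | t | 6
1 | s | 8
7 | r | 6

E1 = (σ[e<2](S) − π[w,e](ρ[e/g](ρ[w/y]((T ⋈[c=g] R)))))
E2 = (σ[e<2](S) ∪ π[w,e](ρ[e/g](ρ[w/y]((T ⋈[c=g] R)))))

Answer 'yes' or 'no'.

E1 row counts bottom-up:
  S → 6
  σ[e<2](S) → 1
  T → 5
  R → 3
  (T ⋈[c=g] R) → 1
  ρ[w/y]((T ⋈[c=g] R)) → 1
  ρ[e/g](ρ[w/y]((T ⋈[c=g] R))) → 1
  π[w,e](ρ[e/g](ρ[w/y]((T ⋈[c=g] R)))) → 1
  (σ[e<2](S) − π[w,e](ρ[e/g](ρ[w/y]((T ⋈[c=g] R))))) → 1
E2 row counts bottom-up:
  S → 6
  σ[e<2](S) → 1
  T → 5
  R → 3
  (T ⋈[c=g] R) → 1
  ρ[w/y]((T ⋈[c=g] R)) → 1
  ρ[e/g](ρ[w/y]((T ⋈[c=g] R))) → 1
  π[w,e](ρ[e/g](ρ[w/y]((T ⋈[c=g] R)))) → 1
  (σ[e<2](S) ∪ π[w,e](ρ[e/g](ρ[w/y]((T ⋈[c=g] R))))) → 2

E1 result:
w | e
r | 1
E2 result:
w | e
q | 1
r | 1
Witness: ('q', 1) appears 0× in E1 but 1× in E2.

no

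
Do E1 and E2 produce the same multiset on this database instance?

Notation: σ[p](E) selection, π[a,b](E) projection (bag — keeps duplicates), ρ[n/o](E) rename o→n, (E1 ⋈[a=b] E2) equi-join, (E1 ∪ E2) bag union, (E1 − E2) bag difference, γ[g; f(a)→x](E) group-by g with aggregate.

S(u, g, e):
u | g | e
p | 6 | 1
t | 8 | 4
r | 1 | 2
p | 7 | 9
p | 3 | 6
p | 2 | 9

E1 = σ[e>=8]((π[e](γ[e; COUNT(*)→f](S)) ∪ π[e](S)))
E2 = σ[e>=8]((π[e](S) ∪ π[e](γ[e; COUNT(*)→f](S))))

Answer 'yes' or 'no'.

E1 subexpression sizes:
  S → 6
  γ[e; COUNT(*)→f](S) → 5
  π[e](γ[e; COUNT(*)→f](S)) → 5
  S → 6
  π[e](S) → 6
  (π[e](γ[e; COUNT(*)→f](S)) ∪ π[e](S)) → 11
  σ[e>=8]((π[e](γ[e; COUNT(*)→f](S)) ∪ π[e](S))) → 3
E2 subexpression sizes:
  S → 6
  π[e](S) → 6
  S → 6
  γ[e; COUNT(*)→f](S) → 5
  π[e](γ[e; COUNT(*)→f](S)) → 5
  (π[e](S) ∪ π[e](γ[e; COUNT(*)→f](S))) → 11
  σ[e>=8]((π[e](S) ∪ π[e](γ[e; COUNT(*)→f](S)))) → 3

E1 and E2 produce the same multiset:
e
9
9
9

yes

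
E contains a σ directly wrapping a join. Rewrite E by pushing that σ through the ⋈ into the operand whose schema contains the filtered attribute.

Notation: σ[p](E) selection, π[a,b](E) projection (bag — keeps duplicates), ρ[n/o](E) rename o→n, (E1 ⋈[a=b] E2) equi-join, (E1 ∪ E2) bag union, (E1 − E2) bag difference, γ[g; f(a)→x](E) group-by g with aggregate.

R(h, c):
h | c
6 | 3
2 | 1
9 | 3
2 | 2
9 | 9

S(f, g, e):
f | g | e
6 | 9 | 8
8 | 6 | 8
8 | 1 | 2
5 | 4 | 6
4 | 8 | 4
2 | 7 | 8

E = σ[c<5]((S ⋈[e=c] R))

σ filters on c, owned by the right side.
E' = (S ⋈[e=c] σ[c<5](R))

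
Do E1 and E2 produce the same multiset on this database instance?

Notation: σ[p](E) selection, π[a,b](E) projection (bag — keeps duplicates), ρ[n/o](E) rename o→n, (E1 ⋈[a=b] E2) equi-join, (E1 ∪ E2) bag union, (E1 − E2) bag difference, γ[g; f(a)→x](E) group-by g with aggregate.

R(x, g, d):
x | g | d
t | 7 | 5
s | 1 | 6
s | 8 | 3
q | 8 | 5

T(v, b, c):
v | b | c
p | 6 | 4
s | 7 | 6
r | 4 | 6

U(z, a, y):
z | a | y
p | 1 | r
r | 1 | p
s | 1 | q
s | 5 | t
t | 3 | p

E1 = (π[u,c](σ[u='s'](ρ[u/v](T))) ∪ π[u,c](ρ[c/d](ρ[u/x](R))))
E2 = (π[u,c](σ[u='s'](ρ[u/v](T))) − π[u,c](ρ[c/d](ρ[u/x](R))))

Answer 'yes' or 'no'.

E1 stepwise |·|:
  T → 3
  ρ[u/v](T) → 3
  σ[u='s'](ρ[u/v](T)) → 1
  π[u,c](σ[u='s'](ρ[u/v](T))) → 1
  R → 4
  ρ[u/x](R) → 4
  ρ[c/d](ρ[u/x](R)) → 4
  π[u,c](ρ[c/d](ρ[u/x](R))) → 4
  (π[u,c](σ[u='s'](ρ[u/v](T))) ∪ π[u,c](ρ[c/d](ρ[u/x](R)))) → 5
E2 stepwise |·|:
  T → 3
  ρ[u/v](T) → 3
  σ[u='s'](ρ[u/v](T)) → 1
  π[u,c](σ[u='s'](ρ[u/v](T))) → 1
  R → 4
  ρ[u/x](R) → 4
  ρ[c/d](ρ[u/x](R)) → 4
  π[u,c](ρ[c/d](ρ[u/x](R))) → 4
  (π[u,c](σ[u='s'](ρ[u/v](T))) − π[u,c](ρ[c/d](ρ[u/x](R)))) → 0

E1 result:
u | c
q | 5
s | 3
s | 6
s | 6
t | 5
E2 result:
u | c
(0 rows)
Witness: ('s', 6) appears 2× in E1 but 0× in E2.

no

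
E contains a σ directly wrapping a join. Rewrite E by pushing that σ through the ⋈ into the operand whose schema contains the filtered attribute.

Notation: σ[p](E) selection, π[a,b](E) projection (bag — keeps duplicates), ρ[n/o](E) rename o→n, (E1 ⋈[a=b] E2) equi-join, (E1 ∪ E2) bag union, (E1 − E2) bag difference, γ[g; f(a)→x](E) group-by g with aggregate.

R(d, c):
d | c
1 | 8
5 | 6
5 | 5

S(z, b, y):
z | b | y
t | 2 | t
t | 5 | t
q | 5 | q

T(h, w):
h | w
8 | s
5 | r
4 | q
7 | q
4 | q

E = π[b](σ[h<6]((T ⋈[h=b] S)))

σ filters on h, owned by the left side.
E' = π[b]((σ[h<6](T) ⋈[h=b] S))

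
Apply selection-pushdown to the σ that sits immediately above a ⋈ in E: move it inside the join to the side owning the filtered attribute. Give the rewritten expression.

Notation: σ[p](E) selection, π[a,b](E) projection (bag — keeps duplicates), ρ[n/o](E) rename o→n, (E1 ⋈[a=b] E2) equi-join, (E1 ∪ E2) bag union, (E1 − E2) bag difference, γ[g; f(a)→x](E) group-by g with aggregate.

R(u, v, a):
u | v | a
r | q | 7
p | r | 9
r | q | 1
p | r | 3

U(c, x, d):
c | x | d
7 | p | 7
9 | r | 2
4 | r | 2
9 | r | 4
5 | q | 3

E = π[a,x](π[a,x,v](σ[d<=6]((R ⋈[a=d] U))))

σ filters on d, owned by the right side.
E' = π[a,x](π[a,x,v]((R ⋈[a=d] σ[d<=6](U))))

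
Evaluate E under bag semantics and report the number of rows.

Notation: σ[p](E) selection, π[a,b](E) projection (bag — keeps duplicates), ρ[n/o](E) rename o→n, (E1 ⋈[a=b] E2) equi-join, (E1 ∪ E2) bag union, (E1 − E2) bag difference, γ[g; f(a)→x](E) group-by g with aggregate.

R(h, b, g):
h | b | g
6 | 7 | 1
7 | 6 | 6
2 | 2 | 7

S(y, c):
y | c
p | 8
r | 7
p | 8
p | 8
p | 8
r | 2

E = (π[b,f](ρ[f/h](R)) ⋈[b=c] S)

Subexpression sizes:
  R → 3
  ρ[f/h](R) → 3
  π[b,f](ρ[f/h](R)) → 3
  S → 6
  (π[b,f](ρ[f/h](R)) ⋈[b=c] S) → 2

|E| = 2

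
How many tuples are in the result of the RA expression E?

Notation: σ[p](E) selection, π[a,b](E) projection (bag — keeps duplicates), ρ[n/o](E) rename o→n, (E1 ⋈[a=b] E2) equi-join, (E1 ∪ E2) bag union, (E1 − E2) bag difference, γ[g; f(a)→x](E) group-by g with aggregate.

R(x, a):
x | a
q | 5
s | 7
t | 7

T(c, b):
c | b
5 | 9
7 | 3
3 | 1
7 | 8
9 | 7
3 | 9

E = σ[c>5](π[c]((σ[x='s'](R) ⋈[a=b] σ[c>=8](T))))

Per-node cardinality:
  R → 3
  σ[x='s'](R) → 1
  T → 6
  σ[c>=8](T) → 1
  (σ[x='s'](R) ⋈[a=b] σ[c>=8](T)) → 1
  π[c]((σ[x='s'](R) ⋈[a=b] σ[c>=8](T))) → 1
  σ[c>5](π[c]((σ[x='s'](R) ⋈[a=b] σ[c>=8](T)))) → 1

|E| = 1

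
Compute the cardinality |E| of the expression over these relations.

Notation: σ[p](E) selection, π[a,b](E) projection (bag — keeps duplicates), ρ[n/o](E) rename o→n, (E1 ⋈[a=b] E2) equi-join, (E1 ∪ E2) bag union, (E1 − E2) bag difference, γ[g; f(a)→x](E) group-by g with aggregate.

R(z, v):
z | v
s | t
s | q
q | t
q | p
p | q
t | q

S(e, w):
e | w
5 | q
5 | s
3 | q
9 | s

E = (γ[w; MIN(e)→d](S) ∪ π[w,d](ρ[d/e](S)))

Stepwise |·|:
  S → 4
  γ[w; MIN(e)→d](S) → 2
  S → 4
  ρ[d/e](S) → 4
  π[w,d](ρ[d/e](S)) → 4
  (γ[w; MIN(e)→d](S) ∪ π[w,d](ρ[d/e](S))) → 6

|E| = 6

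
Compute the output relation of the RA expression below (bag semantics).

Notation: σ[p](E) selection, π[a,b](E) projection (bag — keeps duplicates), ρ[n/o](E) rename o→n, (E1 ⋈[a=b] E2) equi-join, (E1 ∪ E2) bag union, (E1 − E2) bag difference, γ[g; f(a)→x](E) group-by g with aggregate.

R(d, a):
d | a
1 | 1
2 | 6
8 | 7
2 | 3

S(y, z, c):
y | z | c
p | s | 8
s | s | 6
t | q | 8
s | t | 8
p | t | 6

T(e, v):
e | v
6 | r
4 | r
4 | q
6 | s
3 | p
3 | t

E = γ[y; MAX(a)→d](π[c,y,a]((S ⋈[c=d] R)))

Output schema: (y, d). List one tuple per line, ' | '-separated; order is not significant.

Stepwise |·|:
  S → 5
  R → 4
  (S ⋈[c=d] R) → 3
  π[c,y,a]((S ⋈[c=d] R)) → 3
  γ[y; MAX(a)→d](π[c,y,a]((S ⋈[c=d] R))) → 3

== RESULT ==
y | d
p | 7
s | 7
t | 7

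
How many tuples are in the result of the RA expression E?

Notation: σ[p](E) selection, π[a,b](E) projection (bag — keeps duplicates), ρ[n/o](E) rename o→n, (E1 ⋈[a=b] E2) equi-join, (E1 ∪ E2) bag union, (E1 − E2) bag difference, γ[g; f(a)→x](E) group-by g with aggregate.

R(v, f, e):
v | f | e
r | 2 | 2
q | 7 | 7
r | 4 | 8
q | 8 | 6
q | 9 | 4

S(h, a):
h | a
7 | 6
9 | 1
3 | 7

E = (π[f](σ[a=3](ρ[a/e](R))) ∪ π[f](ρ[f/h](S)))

Stepwise |·|:
  R → 5
  ρ[a/e](R) → 5
  σ[a=3](ρ[a/e](R)) → 0
  π[f](σ[a=3](ρ[a/e](R))) → 0
  S → 3
  ρ[f/h](S) → 3
  π[f](ρ[f/h](S)) → 3
  (π[f](σ[a=3](ρ[a/e](R))) ∪ π[f](ρ[f/h](S))) → 3

|E| = 3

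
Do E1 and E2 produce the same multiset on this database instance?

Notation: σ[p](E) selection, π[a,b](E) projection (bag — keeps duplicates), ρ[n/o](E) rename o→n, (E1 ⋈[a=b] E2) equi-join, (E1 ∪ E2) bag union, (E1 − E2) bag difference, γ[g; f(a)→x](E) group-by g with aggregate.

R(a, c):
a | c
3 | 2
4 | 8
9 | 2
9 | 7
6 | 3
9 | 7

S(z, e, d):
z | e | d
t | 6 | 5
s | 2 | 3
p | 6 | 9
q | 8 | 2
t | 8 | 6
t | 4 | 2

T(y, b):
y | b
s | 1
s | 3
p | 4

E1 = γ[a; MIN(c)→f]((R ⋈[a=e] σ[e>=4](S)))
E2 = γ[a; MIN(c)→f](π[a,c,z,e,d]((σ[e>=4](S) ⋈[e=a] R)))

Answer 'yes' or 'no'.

E1 per-node cardinality:
  R → 6
  S → 6
  σ[e>=4](S) → 5
  (R ⋈[a=e] σ[e>=4](S)) → 3
  γ[a; MIN(c)→f]((R ⋈[a=e] σ[e>=4](S))) → 2
E2 per-node cardinality:
  S → 6
  σ[e>=4](S) → 5
  R → 6
  (σ[e>=4](S) ⋈[e=a] R) → 3
  π[a,c,z,e,d]((σ[e>=4](S) ⋈[e=a] R)) → 3
  γ[a; MIN(c)→f](π[a,c,z,e,d]((σ[e>=4](S) ⋈[e=a] R))) → 2

E1 and E2 produce the same multiset:
a | f
4 | 8
6 | 3

yes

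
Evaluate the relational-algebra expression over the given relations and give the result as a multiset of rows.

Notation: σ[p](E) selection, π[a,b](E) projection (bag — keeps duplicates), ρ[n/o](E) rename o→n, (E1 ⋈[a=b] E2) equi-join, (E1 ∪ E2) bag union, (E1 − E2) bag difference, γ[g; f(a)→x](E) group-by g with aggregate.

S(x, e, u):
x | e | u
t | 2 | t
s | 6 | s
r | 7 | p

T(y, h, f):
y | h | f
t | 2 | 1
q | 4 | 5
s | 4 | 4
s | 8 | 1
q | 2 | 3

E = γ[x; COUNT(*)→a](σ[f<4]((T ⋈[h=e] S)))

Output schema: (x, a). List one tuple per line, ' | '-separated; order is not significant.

Subexpression sizes:
  T → 5
  S → 3
  (T ⋈[h=e] S) → 2
  σ[f<4]((T ⋈[h=e] S)) → 2
  γ[x; COUNT(*)→a](σ[f<4]((T ⋈[h=e] S))) → 1

== RESULT ==
x | a
t | 2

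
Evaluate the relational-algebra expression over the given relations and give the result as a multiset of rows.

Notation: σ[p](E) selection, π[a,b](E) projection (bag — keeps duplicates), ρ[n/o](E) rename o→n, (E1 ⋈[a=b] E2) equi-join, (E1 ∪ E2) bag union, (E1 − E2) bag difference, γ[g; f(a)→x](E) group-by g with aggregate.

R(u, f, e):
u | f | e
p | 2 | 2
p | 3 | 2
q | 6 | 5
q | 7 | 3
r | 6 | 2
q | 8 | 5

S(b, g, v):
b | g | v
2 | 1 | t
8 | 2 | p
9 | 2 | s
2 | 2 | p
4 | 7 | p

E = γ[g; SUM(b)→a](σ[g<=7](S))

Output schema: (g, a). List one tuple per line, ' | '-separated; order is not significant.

Per-node cardinality:
  S → 5
  σ[g<=7](S) → 5
  γ[g; SUM(b)→a](σ[g<=7](S)) → 3

== RESULT ==
g | a
1 | 2
2 | 19
7 | 4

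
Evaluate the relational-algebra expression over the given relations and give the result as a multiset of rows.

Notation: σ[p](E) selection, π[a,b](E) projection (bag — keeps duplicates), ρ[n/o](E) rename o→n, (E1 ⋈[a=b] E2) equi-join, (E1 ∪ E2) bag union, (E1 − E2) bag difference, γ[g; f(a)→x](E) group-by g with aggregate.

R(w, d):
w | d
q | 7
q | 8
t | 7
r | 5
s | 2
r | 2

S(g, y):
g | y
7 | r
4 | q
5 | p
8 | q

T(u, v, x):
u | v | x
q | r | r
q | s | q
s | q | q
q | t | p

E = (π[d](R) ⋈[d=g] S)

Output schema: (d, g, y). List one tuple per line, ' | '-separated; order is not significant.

Stepwise |·|:
  R → 6
  π[d](R) → 6
  S → 4
  (π[d](R) ⋈[d=g] S) → 4

== RESULT ==
d | g | y
5 | 5 | p
7 | 7 | r
7 | 7 | r
8 | 8 | q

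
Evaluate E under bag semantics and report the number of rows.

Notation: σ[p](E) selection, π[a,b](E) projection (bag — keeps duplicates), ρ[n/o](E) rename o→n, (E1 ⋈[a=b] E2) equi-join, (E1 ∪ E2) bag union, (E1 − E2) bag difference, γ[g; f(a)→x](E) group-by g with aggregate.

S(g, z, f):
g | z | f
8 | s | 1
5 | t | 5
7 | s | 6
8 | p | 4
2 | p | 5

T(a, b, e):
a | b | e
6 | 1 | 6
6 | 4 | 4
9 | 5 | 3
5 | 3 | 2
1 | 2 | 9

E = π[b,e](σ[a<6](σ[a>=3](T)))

Per-node cardinality:
  T → 5
  σ[a>=3](T) → 4
  σ[a<6](σ[a>=3](T)) → 1
  π[b,e](σ[a<6](σ[a>=3](T))) → 1

|E| = 1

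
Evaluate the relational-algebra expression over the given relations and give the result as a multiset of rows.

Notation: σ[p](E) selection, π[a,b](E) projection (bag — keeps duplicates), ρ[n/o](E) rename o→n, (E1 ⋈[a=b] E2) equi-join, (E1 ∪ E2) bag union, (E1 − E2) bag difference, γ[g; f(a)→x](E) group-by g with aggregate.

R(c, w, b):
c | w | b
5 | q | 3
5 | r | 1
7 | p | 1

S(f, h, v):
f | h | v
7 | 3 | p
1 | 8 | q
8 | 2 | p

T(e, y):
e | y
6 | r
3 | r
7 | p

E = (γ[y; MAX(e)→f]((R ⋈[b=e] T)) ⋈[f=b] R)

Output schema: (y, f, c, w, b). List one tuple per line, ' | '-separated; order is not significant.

Row counts bottom-up:
  R → 3
  T → 3
  (R ⋈[b=e] T) → 1
  γ[y; MAX(e)→f]((R ⋈[b=e] T)) → 1
  R → 3
  (γ[y; MAX(e)→f]((R ⋈[b=e] T)) ⋈[f=b] R) → 1

== RESULT ==
y | f | c | w | b
r | 3 | 5 | q | 3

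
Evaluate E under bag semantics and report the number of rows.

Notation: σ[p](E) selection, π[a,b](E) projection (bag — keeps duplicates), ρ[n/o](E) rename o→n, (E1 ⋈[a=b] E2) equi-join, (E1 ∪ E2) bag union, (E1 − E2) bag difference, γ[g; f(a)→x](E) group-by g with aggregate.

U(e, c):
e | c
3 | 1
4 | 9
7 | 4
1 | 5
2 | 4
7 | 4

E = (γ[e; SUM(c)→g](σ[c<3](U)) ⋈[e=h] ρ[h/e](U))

Subexpression sizes:
  U → 6
  σ[c<3](U) → 1
  γ[e; SUM(c)→g](σ[c<3](U)) → 1
  U → 6
  ρ[h/e](U) → 6
  (γ[e; SUM(c)→g](σ[c<3](U)) ⋈[e=h] ρ[h/e](U)) → 1

|E| = 1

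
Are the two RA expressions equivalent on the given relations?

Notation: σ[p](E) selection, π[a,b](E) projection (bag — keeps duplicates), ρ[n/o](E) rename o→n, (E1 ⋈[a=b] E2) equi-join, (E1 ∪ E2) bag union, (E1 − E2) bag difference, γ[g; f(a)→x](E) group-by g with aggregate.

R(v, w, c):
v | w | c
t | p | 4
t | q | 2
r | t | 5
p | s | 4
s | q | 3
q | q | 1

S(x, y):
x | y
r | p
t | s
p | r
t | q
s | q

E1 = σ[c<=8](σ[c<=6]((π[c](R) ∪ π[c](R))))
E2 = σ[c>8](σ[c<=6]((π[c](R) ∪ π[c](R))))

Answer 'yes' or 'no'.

E1 row counts bottom-up:
  R → 6
  π[c](R) → 6
  R → 6
  π[c](R) → 6
  (π[c](R) ∪ π[c](R)) → 12
  σ[c<=6]((π[c](R) ∪ π[c](R))) → 12
  σ[c<=8](σ[c<=6]((π[c](R) ∪ π[c](R)))) → 12
E2 row counts bottom-up:
  R → 6
  π[c](R) → 6
  R → 6
  π[c](R) → 6
  (π[c](R) ∪ π[c](R)) → 12
  σ[c<=6]((π[c](R) ∪ π[c](R))) → 12
  σ[c>8](σ[c<=6]((π[c](R) ∪ π[c](R)))) → 0

E1 result:
c
1
1
2
2
3
3
4
4
4
4
5
5
E2 result:
c
(0 rows)
Witness: (1,) appears 2× in E1 but 0× in E2.

no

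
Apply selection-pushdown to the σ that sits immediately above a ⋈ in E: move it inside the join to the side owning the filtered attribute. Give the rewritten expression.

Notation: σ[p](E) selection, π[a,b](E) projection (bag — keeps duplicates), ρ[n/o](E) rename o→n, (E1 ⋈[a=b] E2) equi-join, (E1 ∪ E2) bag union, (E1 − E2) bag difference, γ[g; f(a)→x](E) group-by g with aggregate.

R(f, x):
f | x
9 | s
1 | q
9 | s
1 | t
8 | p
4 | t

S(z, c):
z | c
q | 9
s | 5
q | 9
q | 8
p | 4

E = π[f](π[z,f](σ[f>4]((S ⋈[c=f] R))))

σ filters on f, owned by the right side.
E' = π[f](π[z,f]((S ⋈[c=f] σ[f>4](R))))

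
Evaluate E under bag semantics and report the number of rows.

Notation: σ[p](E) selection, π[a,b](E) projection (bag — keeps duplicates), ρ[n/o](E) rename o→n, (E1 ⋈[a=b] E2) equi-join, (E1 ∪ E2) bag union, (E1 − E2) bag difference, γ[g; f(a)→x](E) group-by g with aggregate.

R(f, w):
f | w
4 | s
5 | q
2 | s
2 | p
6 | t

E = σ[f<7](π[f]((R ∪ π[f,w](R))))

Stepwise |·|:
  R → 5
  R → 5
  π[f,w](R) → 5
  (R ∪ π[f,w](R)) → 10
  π[f]((R ∪ π[f,w](R))) → 10
  σ[f<7](π[f]((R ∪ π[f,w](R)))) → 10

|E| = 10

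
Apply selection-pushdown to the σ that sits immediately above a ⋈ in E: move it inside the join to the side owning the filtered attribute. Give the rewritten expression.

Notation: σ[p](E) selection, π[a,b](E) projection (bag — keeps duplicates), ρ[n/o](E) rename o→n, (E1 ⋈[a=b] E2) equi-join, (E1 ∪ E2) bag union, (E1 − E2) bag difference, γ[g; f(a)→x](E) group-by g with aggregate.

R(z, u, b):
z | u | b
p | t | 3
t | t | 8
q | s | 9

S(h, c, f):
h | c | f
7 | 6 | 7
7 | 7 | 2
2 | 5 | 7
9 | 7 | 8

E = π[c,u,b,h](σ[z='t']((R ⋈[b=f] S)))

σ filters on z, owned by the left side.
E' = π[c,u,b,h]((σ[z='t'](R) ⋈[b=f] S))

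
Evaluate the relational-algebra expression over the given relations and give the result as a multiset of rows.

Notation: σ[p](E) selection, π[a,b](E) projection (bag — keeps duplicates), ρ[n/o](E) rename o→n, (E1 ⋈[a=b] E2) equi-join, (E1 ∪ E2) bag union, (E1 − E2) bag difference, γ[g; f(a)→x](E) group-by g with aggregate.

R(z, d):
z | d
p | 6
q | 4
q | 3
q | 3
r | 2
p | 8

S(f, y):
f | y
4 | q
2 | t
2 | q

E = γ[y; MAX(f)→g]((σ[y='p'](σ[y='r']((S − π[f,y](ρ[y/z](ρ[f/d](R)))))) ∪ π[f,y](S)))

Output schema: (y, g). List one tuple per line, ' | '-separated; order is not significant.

Subexpression sizes:
  S → 3
  R → 6
  ρ[f/d](R) → 6
  ρ[y/z](ρ[f/d](R)) → 6
  π[f,y](ρ[y/z](ρ[f/d](R))) → 6
  (S − π[f,y](ρ[y/z](ρ[f/d](R)))) → 2
  σ[y='r']((S − π[f,y](ρ[y/z](ρ[f/d](R))))) → 0
  σ[y='p'](σ[y='r']((S − π[f,y](ρ[y/z](ρ[f/d](R)))))) → 0
  S → 3
  π[f,y](S) → 3
  (σ[y='p'](σ[y='r']((S − π[f,y](ρ[y/z](ρ[f/d](R)))))) ∪ π[f,y](S)) → 3
  γ[y; MAX(f)→g]((σ[y='p'](σ[y='r']((S − π[f,y](ρ[y/z](ρ[f/d](R)))))) ∪ π[f,y](S))) → 2

== RESULT ==
y | g
q | 4
t | 2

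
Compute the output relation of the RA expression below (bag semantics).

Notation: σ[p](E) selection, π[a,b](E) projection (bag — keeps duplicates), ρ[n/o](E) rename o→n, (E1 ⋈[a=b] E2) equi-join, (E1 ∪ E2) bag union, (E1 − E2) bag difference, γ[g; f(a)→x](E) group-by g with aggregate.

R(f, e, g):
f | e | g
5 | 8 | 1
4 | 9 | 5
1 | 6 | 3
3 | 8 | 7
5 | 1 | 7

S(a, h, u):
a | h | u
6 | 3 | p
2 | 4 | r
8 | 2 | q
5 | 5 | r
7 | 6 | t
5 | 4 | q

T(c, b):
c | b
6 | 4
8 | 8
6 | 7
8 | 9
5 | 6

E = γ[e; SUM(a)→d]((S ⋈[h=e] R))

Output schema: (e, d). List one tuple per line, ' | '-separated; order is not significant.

Subexpression sizes:
  S → 6
  R → 5
  (S ⋈[h=e] R) → 1
  γ[e; SUM(a)→d]((S ⋈[h=e] R)) → 1

== RESULT ==
e | d
6 | 7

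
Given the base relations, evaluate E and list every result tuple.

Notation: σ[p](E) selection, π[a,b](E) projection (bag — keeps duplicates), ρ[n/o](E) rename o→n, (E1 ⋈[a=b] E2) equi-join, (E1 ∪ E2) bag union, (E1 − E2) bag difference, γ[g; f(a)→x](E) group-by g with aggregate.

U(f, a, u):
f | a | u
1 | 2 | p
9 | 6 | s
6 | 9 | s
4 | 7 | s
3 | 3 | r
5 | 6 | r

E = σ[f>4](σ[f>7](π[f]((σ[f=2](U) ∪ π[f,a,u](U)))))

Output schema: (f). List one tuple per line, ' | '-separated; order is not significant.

Stepwise |·|:
  U → 6
  σ[f=2](U) → 0
  U → 6
  π[f,a,u](U) → 6
  (σ[f=2](U) ∪ π[f,a,u](U)) → 6
  π[f]((σ[f=2](U) ∪ π[f,a,u](U))) → 6
  σ[f>7](π[f]((σ[f=2](U) ∪ π[f,a,u](U)))) → 1
  σ[f>4](σ[f>7](π[f]((σ[f=2](U) ∪ π[f,a,u](U))))) → 1

== RESULT ==
f
9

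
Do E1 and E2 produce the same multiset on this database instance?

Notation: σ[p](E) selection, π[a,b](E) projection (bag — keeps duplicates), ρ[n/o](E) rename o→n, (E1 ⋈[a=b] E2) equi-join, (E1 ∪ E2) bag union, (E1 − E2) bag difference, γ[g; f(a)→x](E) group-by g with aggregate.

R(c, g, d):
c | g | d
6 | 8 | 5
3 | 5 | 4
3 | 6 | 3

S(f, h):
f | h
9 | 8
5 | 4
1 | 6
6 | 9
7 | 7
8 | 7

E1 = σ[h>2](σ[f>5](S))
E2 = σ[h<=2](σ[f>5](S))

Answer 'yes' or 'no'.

E1 stepwise |·|:
  S → 6
  σ[f>5](S) → 4
  σ[h>2](σ[f>5](S)) → 4
E2 stepwise |·|:
  S → 6
  σ[f>5](S) → 4
  σ[h<=2](σ[f>5](S)) → 0

E1 result:
f | h
6 | 9
7 | 7
8 | 7
9 | 8
E2 result:
f | h
(0 rows)
Witness: (8, 7) appears 1× in E1 but 0× in E2.

no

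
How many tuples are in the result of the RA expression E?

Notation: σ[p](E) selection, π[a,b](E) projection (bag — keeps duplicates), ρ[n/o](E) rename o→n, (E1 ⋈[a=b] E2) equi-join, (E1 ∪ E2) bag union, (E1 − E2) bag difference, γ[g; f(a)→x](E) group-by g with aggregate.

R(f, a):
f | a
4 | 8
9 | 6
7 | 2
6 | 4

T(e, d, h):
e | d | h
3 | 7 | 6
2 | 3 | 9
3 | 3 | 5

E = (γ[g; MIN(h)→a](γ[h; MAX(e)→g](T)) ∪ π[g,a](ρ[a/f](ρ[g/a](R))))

Subexpression sizes:
  T → 3
  γ[h; MAX(e)→g](T) → 3
  γ[g; MIN(h)→a](γ[h; MAX(e)→g](T)) → 2
  R → 4
  ρ[g/a](R) → 4
  ρ[a/f](ρ[g/a](R)) → 4
  π[g,a](ρ[a/f](ρ[g/a](R))) → 4
  (γ[g; MIN(h)→a](γ[h; MAX(e)→g](T)) ∪ π[g,a](ρ[a/f](ρ[g/a](R)))) → 6

|E| = 6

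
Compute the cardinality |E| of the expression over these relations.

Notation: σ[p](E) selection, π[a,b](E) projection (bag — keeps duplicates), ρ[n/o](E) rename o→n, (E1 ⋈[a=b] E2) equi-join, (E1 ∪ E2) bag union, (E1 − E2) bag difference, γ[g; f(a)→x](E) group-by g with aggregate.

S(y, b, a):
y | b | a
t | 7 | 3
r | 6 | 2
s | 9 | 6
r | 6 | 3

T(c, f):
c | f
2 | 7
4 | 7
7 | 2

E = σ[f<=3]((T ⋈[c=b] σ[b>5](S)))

Per-node cardinality:
  T → 3
  S → 4
  σ[b>5](S) → 4
  (T ⋈[c=b] σ[b>5](S)) → 1
  σ[f<=3]((T ⋈[c=b] σ[b>5](S))) → 1

|E| = 1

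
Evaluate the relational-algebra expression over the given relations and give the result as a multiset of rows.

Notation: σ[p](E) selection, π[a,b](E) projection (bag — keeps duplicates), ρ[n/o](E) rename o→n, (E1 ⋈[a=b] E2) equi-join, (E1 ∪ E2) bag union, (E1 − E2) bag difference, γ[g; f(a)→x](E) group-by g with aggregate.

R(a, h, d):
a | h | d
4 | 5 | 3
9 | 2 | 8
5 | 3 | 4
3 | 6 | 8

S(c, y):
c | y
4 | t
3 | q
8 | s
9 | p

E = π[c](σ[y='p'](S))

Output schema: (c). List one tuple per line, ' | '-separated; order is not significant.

Per-node cardinality:
  S → 4
  σ[y='p'](S) → 1
  π[c](σ[y='p'](S)) → 1

== RESULT ==
c
9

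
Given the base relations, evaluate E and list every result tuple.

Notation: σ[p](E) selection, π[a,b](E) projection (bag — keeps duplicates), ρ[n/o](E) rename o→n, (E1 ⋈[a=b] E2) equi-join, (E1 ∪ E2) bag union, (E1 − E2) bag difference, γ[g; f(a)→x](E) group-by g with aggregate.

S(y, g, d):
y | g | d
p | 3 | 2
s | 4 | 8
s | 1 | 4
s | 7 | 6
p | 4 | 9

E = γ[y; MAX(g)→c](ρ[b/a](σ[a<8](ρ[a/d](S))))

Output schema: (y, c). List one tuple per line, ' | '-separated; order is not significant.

Per-node cardinality:
  S → 5
  ρ[a/d](S) → 5
  σ[a<8](ρ[a/d](S)) → 3
  ρ[b/a](σ[a<8](ρ[a/d](S))) → 3
  γ[y; MAX(g)→c](ρ[b/a](σ[a<8](ρ[a/d](S)))) → 2

== RESULT ==
y | c
p | 3
s | 7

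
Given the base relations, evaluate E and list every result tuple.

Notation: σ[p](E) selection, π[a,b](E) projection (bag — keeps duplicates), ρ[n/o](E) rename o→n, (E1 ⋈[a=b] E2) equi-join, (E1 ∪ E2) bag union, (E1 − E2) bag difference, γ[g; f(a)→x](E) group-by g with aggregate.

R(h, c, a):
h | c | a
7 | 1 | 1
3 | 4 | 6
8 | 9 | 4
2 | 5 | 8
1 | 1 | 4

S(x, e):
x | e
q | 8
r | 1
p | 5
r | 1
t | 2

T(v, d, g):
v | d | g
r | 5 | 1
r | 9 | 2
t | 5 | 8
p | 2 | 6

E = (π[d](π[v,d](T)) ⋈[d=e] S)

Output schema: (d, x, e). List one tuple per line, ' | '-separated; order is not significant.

Per-node cardinality:
  T → 4
  π[v,d](T) → 4
  π[d](π[v,d](T)) → 4
  S → 5
  (π[d](π[v,d](T)) ⋈[d=e] S) → 3

== RESULT ==
d | x | e
2 | t | 2
5 | p | 5
5 | p | 5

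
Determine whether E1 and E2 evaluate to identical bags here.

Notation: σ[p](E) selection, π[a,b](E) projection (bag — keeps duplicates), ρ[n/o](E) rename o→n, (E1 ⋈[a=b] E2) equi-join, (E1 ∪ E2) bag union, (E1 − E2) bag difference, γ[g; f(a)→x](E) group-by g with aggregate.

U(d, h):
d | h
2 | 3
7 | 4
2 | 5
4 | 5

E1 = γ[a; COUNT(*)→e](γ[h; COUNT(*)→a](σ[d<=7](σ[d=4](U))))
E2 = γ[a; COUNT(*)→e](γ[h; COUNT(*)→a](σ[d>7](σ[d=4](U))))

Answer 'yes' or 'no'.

E1 row counts bottom-up:
  U → 4
  σ[d=4](U) → 1
  σ[d<=7](σ[d=4](U)) → 1
  γ[h; COUNT(*)→a](σ[d<=7](σ[d=4](U))) → 1
  γ[a; COUNT(*)→e](γ[h; COUNT(*)→a](σ[d<=7](σ[d=4](U)))) → 1
E2 row counts bottom-up:
  U → 4
  σ[d=4](U) → 1
  σ[d>7](σ[d=4](U)) → 0
  γ[h; COUNT(*)→a](σ[d>7](σ[d=4](U))) → 0
  γ[a; COUNT(*)→e](γ[h; COUNT(*)→a](σ[d>7](σ[d=4](U)))) → 0

E1 result:
a | e
1 | 1
E2 result:
a | e
(0 rows)
Witness: (1, 1) appears 1× in E1 but 0× in E2.

no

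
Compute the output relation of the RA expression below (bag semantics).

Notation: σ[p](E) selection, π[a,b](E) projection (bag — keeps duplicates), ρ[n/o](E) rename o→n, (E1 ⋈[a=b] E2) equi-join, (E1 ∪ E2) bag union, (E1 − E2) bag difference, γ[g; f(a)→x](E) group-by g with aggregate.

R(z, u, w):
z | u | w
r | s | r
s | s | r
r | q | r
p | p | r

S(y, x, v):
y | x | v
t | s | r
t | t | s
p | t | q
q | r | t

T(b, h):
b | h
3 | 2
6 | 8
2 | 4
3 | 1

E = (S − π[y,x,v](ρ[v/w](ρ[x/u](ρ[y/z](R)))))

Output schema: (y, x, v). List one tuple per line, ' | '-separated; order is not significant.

Stepwise |·|:
  S → 4
  R → 4
  ρ[y/z](R) → 4
  ρ[x/u](ρ[y/z](R)) → 4
  ρ[v/w](ρ[x/u](ρ[y/z](R))) → 4
  π[y,x,v](ρ[v/w](ρ[x/u](ρ[y/z](R)))) → 4
  (S − π[y,x,v](ρ[v/w](ρ[x/u](ρ[y/z](R))))) → 4

== RESULT ==
y | x | v
p | t | q
q | r | t
t | s | r
t | t | s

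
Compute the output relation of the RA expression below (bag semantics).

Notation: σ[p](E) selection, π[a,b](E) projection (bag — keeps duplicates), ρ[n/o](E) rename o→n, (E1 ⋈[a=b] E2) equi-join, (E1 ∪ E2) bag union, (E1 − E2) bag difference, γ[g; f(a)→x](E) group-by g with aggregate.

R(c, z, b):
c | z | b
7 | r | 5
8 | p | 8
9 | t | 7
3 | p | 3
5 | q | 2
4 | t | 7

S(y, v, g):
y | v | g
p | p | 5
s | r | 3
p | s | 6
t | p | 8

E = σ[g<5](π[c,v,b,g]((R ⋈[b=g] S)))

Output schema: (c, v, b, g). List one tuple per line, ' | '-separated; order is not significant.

Row counts bottom-up:
  R → 6
  S → 4
  (R ⋈[b=g] S) → 3
  π[c,v,b,g]((R ⋈[b=g] S)) → 3
  σ[g<5](π[c,v,b,g]((R ⋈[b=g] S))) → 1

== RESULT ==
c | v | b | g
3 | r | 3 | 3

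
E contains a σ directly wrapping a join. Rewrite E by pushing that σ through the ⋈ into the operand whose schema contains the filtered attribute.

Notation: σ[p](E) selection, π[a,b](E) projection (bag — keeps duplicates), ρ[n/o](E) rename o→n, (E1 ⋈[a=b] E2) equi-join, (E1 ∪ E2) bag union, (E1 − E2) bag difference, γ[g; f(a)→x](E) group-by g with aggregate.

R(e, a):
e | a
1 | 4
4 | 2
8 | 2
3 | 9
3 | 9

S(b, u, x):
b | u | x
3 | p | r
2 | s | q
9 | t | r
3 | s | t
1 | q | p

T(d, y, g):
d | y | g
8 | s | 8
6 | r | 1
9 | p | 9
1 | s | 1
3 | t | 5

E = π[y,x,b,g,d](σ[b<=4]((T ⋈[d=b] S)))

σ filters on b, owned by the right side.
E' = π[y,x,b,g,d]((T ⋈[d=b] σ[b<=4](S)))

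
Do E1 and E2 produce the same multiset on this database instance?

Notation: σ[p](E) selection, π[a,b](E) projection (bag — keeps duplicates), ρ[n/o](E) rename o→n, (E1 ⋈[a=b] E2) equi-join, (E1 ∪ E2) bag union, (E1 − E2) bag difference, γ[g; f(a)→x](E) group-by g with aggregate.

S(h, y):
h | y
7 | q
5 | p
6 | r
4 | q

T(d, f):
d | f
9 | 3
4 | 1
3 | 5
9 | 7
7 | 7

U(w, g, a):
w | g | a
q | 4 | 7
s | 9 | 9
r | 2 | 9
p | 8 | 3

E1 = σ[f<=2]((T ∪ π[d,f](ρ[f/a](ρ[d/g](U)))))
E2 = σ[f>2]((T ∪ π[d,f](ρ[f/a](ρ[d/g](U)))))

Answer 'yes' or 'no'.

E1 row counts bottom-up:
  T → 5
  U → 4
  ρ[d/g](U) → 4
  ρ[f/a](ρ[d/g](U)) → 4
  π[d,f](ρ[f/a](ρ[d/g](U))) → 4
  (T ∪ π[d,f](ρ[f/a](ρ[d/g](U)))) → 9
  σ[f<=2]((T ∪ π[d,f](ρ[f/a](ρ[d/g](U))))) → 1
E2 row counts bottom-up:
  T → 5
  U → 4
  ρ[d/g](U) → 4
  ρ[f/a](ρ[d/g](U)) → 4
  π[d,f](ρ[f/a](ρ[d/g](U))) → 4
  (T ∪ π[d,f](ρ[f/a](ρ[d/g](U)))) → 9
  σ[f>2]((T ∪ π[d,f](ρ[f/a](ρ[d/g](U))))) → 8

E1 result:
d | f
4 | 1
E2 result:
d | f
2 | 9
3 | 5
4 | 7
7 | 7
8 | 3
9 | 3
9 | 7
9 | 9
Witness: (9, 7) appears 0× in E1 but 1× in E2.

no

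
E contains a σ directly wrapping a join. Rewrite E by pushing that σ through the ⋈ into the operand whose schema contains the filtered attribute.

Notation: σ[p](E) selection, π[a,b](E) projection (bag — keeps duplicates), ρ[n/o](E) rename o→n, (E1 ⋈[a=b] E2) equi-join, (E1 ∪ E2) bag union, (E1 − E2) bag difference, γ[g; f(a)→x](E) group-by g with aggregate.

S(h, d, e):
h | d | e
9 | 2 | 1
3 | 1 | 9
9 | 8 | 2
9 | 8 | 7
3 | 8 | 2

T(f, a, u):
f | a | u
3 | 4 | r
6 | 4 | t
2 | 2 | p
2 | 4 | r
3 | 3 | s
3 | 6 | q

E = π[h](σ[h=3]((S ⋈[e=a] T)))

σ filters on h, owned by the left side.
E' = π[h]((σ[h=3](S) ⋈[e=a] T))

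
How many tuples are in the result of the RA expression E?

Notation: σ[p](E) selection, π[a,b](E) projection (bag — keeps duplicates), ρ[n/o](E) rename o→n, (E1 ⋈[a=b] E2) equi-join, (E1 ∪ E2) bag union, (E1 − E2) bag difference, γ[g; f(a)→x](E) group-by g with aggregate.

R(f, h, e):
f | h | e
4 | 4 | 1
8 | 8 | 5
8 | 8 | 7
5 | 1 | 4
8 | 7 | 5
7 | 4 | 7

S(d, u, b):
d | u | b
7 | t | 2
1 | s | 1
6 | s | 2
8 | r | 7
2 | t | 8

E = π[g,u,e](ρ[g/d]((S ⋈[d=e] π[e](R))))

Stepwise |·|:
  S → 5
  R → 6
  π[e](R) → 6
  (S ⋈[d=e] π[e](R)) → 3
  ρ[g/d]((S ⋈[d=e] π[e](R))) → 3
  π[g,u,e](ρ[g/d]((S ⋈[d=e] π[e](R)))) → 3

|E| = 3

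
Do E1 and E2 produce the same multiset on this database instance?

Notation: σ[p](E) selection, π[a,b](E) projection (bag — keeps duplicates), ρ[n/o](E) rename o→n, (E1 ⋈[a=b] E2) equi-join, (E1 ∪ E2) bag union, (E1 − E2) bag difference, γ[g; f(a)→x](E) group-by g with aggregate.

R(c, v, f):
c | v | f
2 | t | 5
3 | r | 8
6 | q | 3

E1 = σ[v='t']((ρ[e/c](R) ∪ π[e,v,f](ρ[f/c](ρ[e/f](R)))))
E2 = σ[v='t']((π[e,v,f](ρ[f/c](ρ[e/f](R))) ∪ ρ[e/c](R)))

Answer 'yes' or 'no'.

E1 per-node cardinality:
  R → 3
  ρ[e/c](R) → 3
  R → 3
  ρ[e/f](R) → 3
  ρ[f/c](ρ[e/f](R)) → 3
  π[e,v,f](ρ[f/c](ρ[e/f](R))) → 3
  (ρ[e/c](R) ∪ π[e,v,f](ρ[f/c](ρ[e/f](R)))) → 6
  σ[v='t']((ρ[e/c](R) ∪ π[e,v,f](ρ[f/c](ρ[e/f](R))))) → 2
E2 per-node cardinality:
  R → 3
  ρ[e/f](R) → 3
  ρ[f/c](ρ[e/f](R)) → 3
  π[e,v,f](ρ[f/c](ρ[e/f](R))) → 3
  R → 3
  ρ[e/c](R) → 3
  (π[e,v,f](ρ[f/c](ρ[e/f](R))) ∪ ρ[e/c](R)) → 6
  σ[v='t']((π[e,v,f](ρ[f/c](ρ[e/f](R))) ∪ ρ[e/c](R))) → 2

E1 and E2 produce the same multiset:
e | v | f
2 | t | 5
5 | t | 2

yes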